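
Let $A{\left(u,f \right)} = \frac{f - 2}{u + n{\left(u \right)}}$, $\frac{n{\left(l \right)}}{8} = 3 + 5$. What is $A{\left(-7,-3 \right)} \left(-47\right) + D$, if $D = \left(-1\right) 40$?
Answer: $- \frac{2045}{57} \approx -35.877$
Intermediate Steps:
$n{\left(l \right)} = 64$ ($n{\left(l \right)} = 8 \left(3 + 5\right) = 8 \cdot 8 = 64$)
$D = -40$
$A{\left(u,f \right)} = \frac{-2 + f}{64 + u}$ ($A{\left(u,f \right)} = \frac{f - 2}{u + 64} = \frac{-2 + f}{64 + u}$)
$A{\left(-7,-3 \right)} \left(-47\right) + D = \frac{-2 - 3}{64 - 7} \left(-47\right) - 40 = \frac{1}{57} \left(-5\right) \left(-47\right) - 40 = \left(- \frac{5}{57}\right) \left(-47\right) - 40 = \frac{235}{57} - 40 = - \frac{2045}{57}$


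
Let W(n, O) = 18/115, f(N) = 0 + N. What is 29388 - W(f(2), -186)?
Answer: 3379602/115 ≈ 29388.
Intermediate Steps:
f(N) = N
W(n, O) = 18/115 (W(n, O) = 18*(1/115) = 18/115)
29388 - W(f(2), -186) = 29388 - 1*18/115 = 29388 - 18/115 = 3379602/115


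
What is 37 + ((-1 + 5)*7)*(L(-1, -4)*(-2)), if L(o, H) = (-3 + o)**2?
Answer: -859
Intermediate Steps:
37 + ((-1 + 5)*7)*(L(-1, -4)*(-2)) = 37 + ((-1 + 5)*7)*((-3 - 1)**2*(-2)) = 37 + (4*7)*((-4)**2*(-2)) = 37 + 28*(16*(-2)) = 37 + 28*(-32) = 37 - 896 = -859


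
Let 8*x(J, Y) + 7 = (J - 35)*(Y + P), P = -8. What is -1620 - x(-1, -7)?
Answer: -13493/8 ≈ -1686.6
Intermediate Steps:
x(J, Y) = -7/8 + (-35 + J)*(-8 + Y)/8 (x(J, Y) = -7/8 + ((J - 35)*(Y - 8))/8 = -7/8 + ((-35 + J)*(-8 + Y))/8 = -7/8 + (-35 + J)*(-8 + Y)/8)
-1620 - x(-1, -7) = -1620 - (273/8 - 1*(-1) - 35/8*(-7) + (1/8)*(-1)*(-7)) = -1620 - (273/8 + 1 + 245/8 + 7/8) = -1620 - 1*533/8 = -1620 - 533/8 = -13493/8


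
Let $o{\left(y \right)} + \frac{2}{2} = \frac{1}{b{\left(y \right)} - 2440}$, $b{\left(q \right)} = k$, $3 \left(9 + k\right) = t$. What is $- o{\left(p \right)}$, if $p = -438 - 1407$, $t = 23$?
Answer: $\frac{7327}{7324} \approx 1.0004$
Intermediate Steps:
$k = - \frac{4}{3}$ ($k = -9 + \frac{1}{3} \cdot 23 = -9 + \frac{23}{3} = - \frac{4}{3} \approx -1.3333$)
$b{\left(q \right)} = - \frac{4}{3}$
$p = -1845$
$o{\left(y \right)} = - \frac{7327}{7324}$ ($o{\left(y \right)} = -1 + \frac{1}{- \frac{4}{3} - 2440} = -1 + \frac{1}{- \frac{7324}{3}} = -1 - \frac{3}{7324} = - \frac{7327}{7324}$)
$- o{\left(p \right)} = \left(-1\right) \left(- \frac{7327}{7324}\right) = \frac{7327}{7324}$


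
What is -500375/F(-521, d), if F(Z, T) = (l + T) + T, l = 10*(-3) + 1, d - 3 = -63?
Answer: 500375/149 ≈ 3358.2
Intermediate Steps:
d = -60 (d = 3 - 63 = -60)
l = -29 (l = -30 + 1 = -29)
F(Z, T) = -29 + 2*T (F(Z, T) = (-29 + T) + T = -29 + 2*T)
-500375/F(-521, d) = -500375/(-29 + 2*(-60)) = -500375/(-29 - 120) = -500375/(-149) = -500375*(-1/149) = 500375/149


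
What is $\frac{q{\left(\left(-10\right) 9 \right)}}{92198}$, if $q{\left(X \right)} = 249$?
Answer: $\frac{249}{92198} \approx 0.0027007$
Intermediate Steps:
$\frac{q{\left(\left(-10\right) 9 \right)}}{92198} = \frac{249}{92198}$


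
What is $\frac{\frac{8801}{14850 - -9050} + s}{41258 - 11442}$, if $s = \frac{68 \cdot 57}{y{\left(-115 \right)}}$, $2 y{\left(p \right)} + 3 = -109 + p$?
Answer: $- \frac{183274973}{161760744800} \approx -0.001133$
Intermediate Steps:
$y{\left(p \right)} = -56 + \frac{p}{2}$ ($y{\left(p \right)} = - \frac{3}{2} + \frac{-109 + p}{2} = - \frac{3}{2} + \left(- \frac{109}{2} + \frac{p}{2}\right) = -56 + \frac{p}{2}$)
$s = - \frac{7752}{227}$ ($s = \frac{68 \cdot 57}{-56 + \frac{1}{2} \left(-115\right)} = \frac{3876}{-56 - \frac{115}{2}} = \frac{3876}{- \frac{227}{2}} = 3876 \left(- \frac{2}{227}\right) = - \frac{7752}{227} \approx -34.15$)
$\frac{\frac{8801}{14850 - -9050} + s}{41258 - 11442} = \frac{\frac{8801}{14850 - -9050} - \frac{7752}{227}}{41258 - 11442} = \frac{\frac{8801}{14850 + 9050} - \frac{7752}{227}}{29816} = \left(\frac{8801}{23900} - \frac{7752}{227}\right) \frac{1}{29816} = \left(- \frac{183274973}{5425300}\right) \frac{1}{29816} = - \frac{183274973}{161760744800}$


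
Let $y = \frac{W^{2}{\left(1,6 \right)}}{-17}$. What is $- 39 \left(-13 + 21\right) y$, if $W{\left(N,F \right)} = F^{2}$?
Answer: $\frac{404352}{17} \approx 23785.0$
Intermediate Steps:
$y = - \frac{1296}{17}$ ($y = \frac{\left(6^{2}\right)^{2}}{-17} = 36^{2} \left(- \frac{1}{17}\right) = 1296 \left(- \frac{1}{17}\right) = - \frac{1296}{17} \approx -76.235$)
$- 39 \left(-13 + 21\right) y = - 39 \left(-13 + 21\right) \left(- \frac{1296}{17}\right) = \left(-39\right) 8 \left(- \frac{1296}{17}\right) = \left(-312\right) \left(- \frac{1296}{17}\right) = \frac{404352}{17}$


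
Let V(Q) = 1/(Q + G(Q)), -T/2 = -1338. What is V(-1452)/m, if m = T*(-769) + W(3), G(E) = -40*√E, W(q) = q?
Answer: 1/6280530732 - 5*I*√3/51814378539 ≈ 1.5922e-10 - 1.6714e-10*I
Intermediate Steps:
T = 2676 (T = -2*(-1338) = 2676)
V(Q) = 1/(Q - 40*√Q)
m = -2057841 (m = 2676*(-769) + 3 = -2057844 + 3 = -2057841)
V(-1452)/m = 1/(-1452 - 880*I*√3*(-2057841)) = -1/2057841/(-1452 - 880*I*√3) = -1/(2057841*(-1452 - 880*I*√3))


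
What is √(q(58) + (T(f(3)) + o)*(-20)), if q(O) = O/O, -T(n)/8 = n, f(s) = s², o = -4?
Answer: 39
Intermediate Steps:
T(n) = -8*n
q(O) = 1
√(q(58) + (T(f(3)) + o)*(-20)) = √(1 + (-8*3² - 4)*(-20)) = √(1 + (-8*9 - 4)*(-20)) = √(1 + (-72 - 4)*(-20)) = √(1 - 76*(-20)) = √(1 + 1520) = √1521 = 39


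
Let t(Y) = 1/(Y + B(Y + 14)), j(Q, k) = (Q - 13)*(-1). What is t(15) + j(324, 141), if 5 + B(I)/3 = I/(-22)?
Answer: -27079/87 ≈ -311.25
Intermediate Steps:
B(I) = -15 - 3*I/22 (B(I) = -15 + 3*(I/(-22)) = -15 + 3*(I*(-1/22)) = -15 + 3*(-I/22) = -15 - 3*I/22)
j(Q, k) = 13 - Q (j(Q, k) = (-13 + Q)*(-1) = 13 - Q)
t(Y) = 1/(-186/11 + 19*Y/22) (t(Y) = 1/(Y + (-15 - 3*(Y + 14)/22)) = 1/(Y + (-15 - 3*(14 + Y)/22)) = 1/(Y + (-15 + (-21/11 - 3*Y/22))) = 1/(Y + (-186/11 - 3*Y/22)) = 1/(-186/11 + 19*Y/22))
t(15) + j(324, 141) = 22/(-372 + 19*15) + (13 - 1*324) = 22/(-372 + 285) + (13 - 324) = 22/(-87) - 311 = 22*(-1/87) - 311 = -22/87 - 311 = -27079/87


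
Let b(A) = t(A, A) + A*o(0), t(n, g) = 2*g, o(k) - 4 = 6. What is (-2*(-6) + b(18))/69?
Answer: 76/23 ≈ 3.3043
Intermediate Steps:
o(k) = 10 (o(k) = 4 + 6 = 10)
b(A) = 12*A (b(A) = 2*A + A*10 = 2*A + 10*A = 12*A)
(-2*(-6) + b(18))/69 = (-2*(-6) + 12*18)/69 = (12 + 216)*(1/69) = 228*(1/69) = 76/23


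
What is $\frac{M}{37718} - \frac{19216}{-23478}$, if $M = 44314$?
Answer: $\frac{441298295}{221385801} \approx 1.9933$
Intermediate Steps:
$\frac{M}{37718} - \frac{19216}{-23478} = \frac{44314}{37718} - \frac{19216}{-23478} = 44314 \cdot \frac{1}{37718} - - \frac{9608}{11739} = \frac{22157}{18859} + \frac{9608}{11739} = \frac{441298295}{221385801}$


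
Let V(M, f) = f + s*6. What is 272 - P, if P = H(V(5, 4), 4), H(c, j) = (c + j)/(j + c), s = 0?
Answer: 271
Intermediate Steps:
V(M, f) = f (V(M, f) = f + 0*6 = f + 0 = f)
H(c, j) = 1 (H(c, j) = (c + j)/(c + j) = 1)
P = 1
272 - P = 272 - 1*1 = 272 - 1 = 271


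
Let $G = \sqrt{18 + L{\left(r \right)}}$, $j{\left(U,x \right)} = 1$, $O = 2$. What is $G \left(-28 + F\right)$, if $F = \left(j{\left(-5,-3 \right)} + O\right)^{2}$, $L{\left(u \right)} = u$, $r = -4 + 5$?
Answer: $- 19 \sqrt{19} \approx -82.819$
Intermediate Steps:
$r = 1$
$G = \sqrt{19}$ ($G = \sqrt{18 + 1} = \sqrt{19} \approx 4.3589$)
$F = 9$ ($F = \left(1 + 2\right)^{2} = 3^{2} = 9$)
$G \left(-28 + F\right) = \sqrt{19} \left(-28 + 9\right) = \sqrt{19} \left(-19\right) = - 19 \sqrt{19}$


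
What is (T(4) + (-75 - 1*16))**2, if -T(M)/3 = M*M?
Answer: 19321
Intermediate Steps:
T(M) = -3*M**2 (T(M) = -3*M*M = -3*M**2)
(T(4) + (-75 - 1*16))**2 = (-3*4**2 + (-75 - 1*16))**2 = (-3*16 + (-75 - 16))**2 = (-48 - 91)**2 = (-139)**2 = 19321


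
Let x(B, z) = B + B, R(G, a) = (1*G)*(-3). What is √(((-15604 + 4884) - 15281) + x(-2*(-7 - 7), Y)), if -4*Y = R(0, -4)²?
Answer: I*√25945 ≈ 161.07*I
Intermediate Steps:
R(G, a) = -3*G (R(G, a) = G*(-3) = -3*G)
Y = 0 (Y = -(-3*0)²/4 = -¼*0² = -¼*0 = 0)
x(B, z) = 2*B
√(((-15604 + 4884) - 15281) + x(-2*(-7 - 7), Y)) = √(((-15604 + 4884) - 15281) + 2*(-2*(-7 - 7))) = √((-10720 - 15281) + 2*(-2*(-14))) = √(-26001 + 2*28) = √(-26001 + 56) = √(-25945) = I*√25945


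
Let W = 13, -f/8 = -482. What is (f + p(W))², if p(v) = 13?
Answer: 14969161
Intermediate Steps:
f = 3856 (f = -8*(-482) = 3856)
(f + p(W))² = (3856 + 13)² = 3869² = 14969161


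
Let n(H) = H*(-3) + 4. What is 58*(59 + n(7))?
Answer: 2436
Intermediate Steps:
n(H) = 4 - 3*H (n(H) = -3*H + 4 = 4 - 3*H)
58*(59 + n(7)) = 58*(59 + (4 - 3*7)) = 58*(59 + (4 - 21)) = 58*(59 - 17) = 58*42 = 2436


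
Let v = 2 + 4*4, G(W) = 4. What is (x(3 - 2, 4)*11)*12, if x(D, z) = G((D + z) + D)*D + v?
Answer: 2904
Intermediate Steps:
v = 18 (v = 2 + 16 = 18)
x(D, z) = 18 + 4*D (x(D, z) = 4*D + 18 = 18 + 4*D)
(x(3 - 2, 4)*11)*12 = ((18 + 4*(3 - 2))*11)*12 = ((18 + 4*1)*11)*12 = ((18 + 4)*11)*12 = (22*11)*12 = 242*12 = 2904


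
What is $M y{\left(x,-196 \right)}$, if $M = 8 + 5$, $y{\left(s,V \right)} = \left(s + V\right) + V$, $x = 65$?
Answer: $-4251$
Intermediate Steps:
$y{\left(s,V \right)} = s + 2 V$ ($y{\left(s,V \right)} = \left(V + s\right) + V = s + 2 V$)
$M = 13$
$M y{\left(x,-196 \right)} = 13 \left(65 + 2 \left(-196\right)\right) = 13 \left(65 - 392\right) = 13 \left(-327\right) = -4251$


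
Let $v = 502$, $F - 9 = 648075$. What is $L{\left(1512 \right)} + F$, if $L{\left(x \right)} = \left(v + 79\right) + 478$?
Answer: $649143$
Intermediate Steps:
$F = 648084$ ($F = 9 + 648075 = 648084$)
$L{\left(x \right)} = 1059$ ($L{\left(x \right)} = \left(502 + 79\right) + 478 = 581 + 478 = 1059$)
$L{\left(1512 \right)} + F = 1059 + 648084 = 649143$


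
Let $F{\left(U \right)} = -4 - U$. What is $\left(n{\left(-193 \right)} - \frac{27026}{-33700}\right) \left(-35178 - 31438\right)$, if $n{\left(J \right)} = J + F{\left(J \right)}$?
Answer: $\frac{1794868196}{8425} \approx 2.1304 \cdot 10^{5}$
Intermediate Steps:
$n{\left(J \right)} = -4$ ($n{\left(J \right)} = J - \left(4 + J\right) = -4$)
$\left(n{\left(-193 \right)} - \frac{27026}{-33700}\right) \left(-35178 - 31438\right) = \left(-4 - \frac{27026}{-33700}\right) \left(-35178 - 31438\right) = \left(-4 - - \frac{13513}{16850}\right) \left(-66616\right) = \left(-4 + \frac{13513}{16850}\right) \left(-66616\right) = \left(- \frac{53887}{16850}\right) \left(-66616\right) = \frac{1794868196}{8425}$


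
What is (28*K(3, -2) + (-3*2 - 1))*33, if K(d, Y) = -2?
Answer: -2079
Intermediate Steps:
(28*K(3, -2) + (-3*2 - 1))*33 = (28*(-2) + (-3*2 - 1))*33 = (-56 + (-6 - 1))*33 = (-56 - 7)*33 = -63*33 = -2079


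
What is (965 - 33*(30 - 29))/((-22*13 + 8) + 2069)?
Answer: 932/1791 ≈ 0.52038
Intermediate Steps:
(965 - 33*(30 - 29))/((-22*13 + 8) + 2069) = (965 - 33*1)/((-286 + 8) + 2069) = (965 - 33)/(-278 + 2069) = 932/1791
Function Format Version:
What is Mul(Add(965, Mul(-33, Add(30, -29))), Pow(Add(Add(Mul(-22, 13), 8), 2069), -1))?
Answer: Rational(932, 1791) ≈ 0.52038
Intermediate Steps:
Mul(Add(965, Mul(-33, Add(30, -29))), Pow(Add(Add(Mul(-22, 13), 8), 2069), -1)) = Mul(Add(965, Mul(-33, 1)), Pow(Add(Add(-286, 8), 2069), -1)) = Mul(Add(965, -33), Pow(Add(-278, 2069), -1)) = Mul(932, Pow(1791, -1)) = Mul(932, Rational(1, 1791)) = Rational(932, 1791)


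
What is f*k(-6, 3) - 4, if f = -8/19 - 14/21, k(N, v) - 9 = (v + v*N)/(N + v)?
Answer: -1096/57 ≈ -19.228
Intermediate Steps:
k(N, v) = 9 + (v + N*v)/(N + v) (k(N, v) = 9 + (v + v*N)/(N + v) = 9 + (v + N*v)/(N + v))
f = -62/57 (f = -8*1/19 - 14*1/21 = -8/19 - ⅔ = -62/57 ≈ -1.0877)
f*k(-6, 3) - 4 = -62*(9*(-6) + 10*3 - 6*3)/(57*(-6 + 3)) - 4 = -62*(-54 + 30 - 18)/(57*(-3)) - 4 = -(-62)*(-42)/171 - 4 = -62/57*14 - 4 = -868/57 - 4 = -1096/57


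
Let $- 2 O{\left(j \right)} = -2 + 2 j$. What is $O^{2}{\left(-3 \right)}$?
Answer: $16$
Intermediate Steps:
$O{\left(j \right)} = 1 - j$ ($O{\left(j \right)} = - \frac{-2 + 2 j}{2} = 1 - j$)
$O^{2}{\left(-3 \right)} = \left(1 - -3\right)^{2} = \left(1 + 3\right)^{2} = 4^{2} = 16$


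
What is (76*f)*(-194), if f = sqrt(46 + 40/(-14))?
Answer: -14744*sqrt(2114)/7 ≈ -96843.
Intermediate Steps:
f = sqrt(2114)/7 (f = sqrt(46 + 40*(-1/14)) = sqrt(46 - 20/7) = sqrt(302/7) = sqrt(2114)/7 ≈ 6.5683)
(76*f)*(-194) = (76*(sqrt(2114)/7))*(-194) = (76*sqrt(2114)/7)*(-194) = -14744*sqrt(2114)/7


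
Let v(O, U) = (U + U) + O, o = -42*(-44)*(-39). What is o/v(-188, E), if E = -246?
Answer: 9009/85 ≈ 105.99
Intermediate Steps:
o = -72072 (o = 1848*(-39) = -72072)
v(O, U) = O + 2*U (v(O, U) = 2*U + O = O + 2*U)
o/v(-188, E) = -72072/(-188 + 2*(-246)) = -72072/(-188 - 492) = -72072/(-680) = -72072*(-1/680) = 9009/85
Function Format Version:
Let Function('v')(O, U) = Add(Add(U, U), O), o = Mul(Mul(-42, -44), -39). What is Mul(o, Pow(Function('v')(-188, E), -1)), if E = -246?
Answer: Rational(9009, 85) ≈ 105.99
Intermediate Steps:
o = -72072 (o = Mul(1848, -39) = -72072)
Function('v')(O, U) = Add(O, Mul(2, U)) (Function('v')(O, U) = Add(Mul(2, U), O) = Add(O, Mul(2, U)))
Mul(o, Pow(Function('v')(-188, E), -1)) = Mul(-72072, Pow(Add(-188, Mul(2, -246)), -1)) = Mul(-72072, Pow(Add(-188, -492), -1)) = Mul(-72072, Pow(-680, -1)) = Mul(-72072, Rational(-1, 680)) = Rational(9009, 85)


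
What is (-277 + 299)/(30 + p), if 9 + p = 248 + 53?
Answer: 11/161 ≈ 0.068323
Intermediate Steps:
p = 292 (p = -9 + (248 + 53) = -9 + 301 = 292)
(-277 + 299)/(30 + p) = (-277 + 299)/(30 + 292) = 22/322 = 22*(1/322) = 11/161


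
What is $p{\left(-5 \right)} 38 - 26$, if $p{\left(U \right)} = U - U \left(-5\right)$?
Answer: $-1166$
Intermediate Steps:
$p{\left(U \right)} = 6 U$ ($p{\left(U \right)} = U - - 5 U = U + 5 U = 6 U$)
$p{\left(-5 \right)} 38 - 26 = 6 \left(-5\right) 38 - 26 = \left(-30\right) 38 - 26 = -1140 - 26 = -1166$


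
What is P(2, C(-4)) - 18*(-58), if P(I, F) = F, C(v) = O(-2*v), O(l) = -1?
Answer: 1043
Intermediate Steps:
C(v) = -1
P(2, C(-4)) - 18*(-58) = -1 - 18*(-58) = -1 + 1044 = 1043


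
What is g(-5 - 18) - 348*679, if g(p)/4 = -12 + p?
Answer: -236432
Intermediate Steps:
g(p) = -48 + 4*p (g(p) = 4*(-12 + p) = -48 + 4*p)
g(-5 - 18) - 348*679 = (-48 + 4*(-5 - 18)) - 348*679 = (-48 + 4*(-23)) - 236292 = (-48 - 92) - 236292 = -140 - 236292 = -236432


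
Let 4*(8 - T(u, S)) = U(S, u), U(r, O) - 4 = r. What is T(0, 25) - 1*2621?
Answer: -10481/4 ≈ -2620.3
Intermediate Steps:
U(r, O) = 4 + r
T(u, S) = 7 - S/4 (T(u, S) = 8 - (4 + S)/4 = 8 + (-1 - S/4) = 7 - S/4)
T(0, 25) - 1*2621 = (7 - 1/4*25) - 1*2621 = (7 - 25/4) - 2621 = 3/4 - 2621 = -10481/4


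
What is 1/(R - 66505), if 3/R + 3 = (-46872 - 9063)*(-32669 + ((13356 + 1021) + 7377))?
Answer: -203510174/13534444121869 ≈ -1.5036e-5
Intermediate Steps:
R = 1/203510174 (R = 3/(-3 + (-46872 - 9063)*(-32669 + ((13356 + 1021) + 7377))) = 3/(-3 - 55935*(-32669 + (14377 + 7377))) = 3/(-3 - 55935*(-32669 + 21754)) = 3/(-3 - 55935*(-10915)) = 3/(-3 + 610530525) = 3/610530522 = 3*(1/610530522) = 1/203510174 ≈ 4.9138e-9)
1/(R - 66505) = 1/(1/203510174 - 66505) = 1/(-13534444121869/203510174) = -203510174/13534444121869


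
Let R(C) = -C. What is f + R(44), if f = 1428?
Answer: 1384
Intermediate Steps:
f + R(44) = 1428 - 1*44 = 1428 - 44 = 1384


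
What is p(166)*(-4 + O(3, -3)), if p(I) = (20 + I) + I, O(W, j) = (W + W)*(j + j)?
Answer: -14080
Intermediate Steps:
O(W, j) = 4*W*j (O(W, j) = (2*W)*(2*j) = 4*W*j)
p(I) = 20 + 2*I
p(166)*(-4 + O(3, -3)) = (20 + 2*166)*(-4 + 4*3*(-3)) = (20 + 332)*(-4 - 36) = 352*(-40) = -14080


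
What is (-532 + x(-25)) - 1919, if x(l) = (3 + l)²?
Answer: -1967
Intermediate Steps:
(-532 + x(-25)) - 1919 = (-532 + (3 - 25)²) - 1919 = (-532 + (-22)²) - 1919 = (-532 + 484) - 1919 = -48 - 1919 = -1967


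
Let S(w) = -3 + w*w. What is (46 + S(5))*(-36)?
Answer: -2448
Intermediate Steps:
S(w) = -3 + w**2
(46 + S(5))*(-36) = (46 + (-3 + 5**2))*(-36) = (46 + (-3 + 25))*(-36) = (46 + 22)*(-36) = 68*(-36) = -2448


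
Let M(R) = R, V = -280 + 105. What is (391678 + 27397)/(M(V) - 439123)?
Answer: -419075/439298 ≈ -0.95397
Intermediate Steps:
V = -175
(391678 + 27397)/(M(V) - 439123) = (391678 + 27397)/(-175 - 439123) = 419075/(-439298) = 419075*(-1/439298) = -419075/439298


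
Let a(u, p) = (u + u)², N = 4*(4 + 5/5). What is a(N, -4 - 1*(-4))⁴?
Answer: 6553600000000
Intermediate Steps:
N = 20 (N = 4*(4 + 5*(⅕)) = 4*(4 + 1) = 4*5 = 20)
a(u, p) = 4*u² (a(u, p) = (2*u)² = 4*u²)
a(N, -4 - 1*(-4))⁴ = (4*20²)⁴ = (4*400)⁴ = 1600⁴ = 6553600000000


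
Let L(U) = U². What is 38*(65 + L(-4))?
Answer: 3078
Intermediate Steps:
38*(65 + L(-4)) = 38*(65 + (-4)²) = 38*(65 + 16) = 38*81 = 3078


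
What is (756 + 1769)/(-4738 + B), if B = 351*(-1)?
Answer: -2525/5089 ≈ -0.49617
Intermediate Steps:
B = -351
(756 + 1769)/(-4738 + B) = (756 + 1769)/(-4738 - 351) = 2525/(-5089) = 2525*(-1/5089) = -2525/5089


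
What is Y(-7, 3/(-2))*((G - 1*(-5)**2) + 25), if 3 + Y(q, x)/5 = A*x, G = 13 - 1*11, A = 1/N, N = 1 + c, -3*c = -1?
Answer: -165/4 ≈ -41.250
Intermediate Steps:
c = 1/3 (c = -1/3*(-1) = 1/3 ≈ 0.33333)
N = 4/3 (N = 1 + 1/3 = 4/3 ≈ 1.3333)
A = 3/4 (A = 1/(4/3) = 3/4 ≈ 0.75000)
G = 2 (G = 13 - 11 = 2)
Y(q, x) = -15 + 15*x/4 (Y(q, x) = -15 + 5*(3*x/4) = -15 + 15*x/4)
Y(-7, 3/(-2))*((G - 1*(-5)**2) + 25) = (-15 + 15*(3/(-2))/4)*((2 - 1*(-5)**2) + 25) = (-15 + 15*(3*(-1/2))/4)*((2 - 1*25) + 25) = (-15 + (15/4)*(-3/2))*((2 - 25) + 25) = (-15 - 45/8)*(-23 + 25) = -165/8*2 = -165/4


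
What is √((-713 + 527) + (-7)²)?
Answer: I*√137 ≈ 11.705*I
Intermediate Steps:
√((-713 + 527) + (-7)²) = √(-186 + 49) = √(-137) = I*√137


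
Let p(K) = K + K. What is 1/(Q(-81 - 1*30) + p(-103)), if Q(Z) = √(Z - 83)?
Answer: -103/21315 - I*√194/42630 ≈ -0.0048323 - 0.00032673*I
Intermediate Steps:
Q(Z) = √(-83 + Z)
p(K) = 2*K
1/(Q(-81 - 1*30) + p(-103)) = 1/(√(-83 + (-81 - 1*30)) + 2*(-103)) = 1/(√(-83 + (-81 - 30)) - 206) = 1/(√(-83 - 111) - 206) = 1/(√(-194) - 206) = 1/(I*√194 - 206) = 1/(-206 + I*√194)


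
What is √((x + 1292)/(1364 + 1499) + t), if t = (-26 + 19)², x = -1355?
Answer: 8*√128017/409 ≈ 6.9984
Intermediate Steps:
t = 49 (t = (-7)² = 49)
√((x + 1292)/(1364 + 1499) + t) = √((-1355 + 1292)/(1364 + 1499) + 49) = √(-63/2863 + 49) = √(-63*1/2863 + 49) = √(-9/409 + 49) = √(20032/409) = 8*√128017/409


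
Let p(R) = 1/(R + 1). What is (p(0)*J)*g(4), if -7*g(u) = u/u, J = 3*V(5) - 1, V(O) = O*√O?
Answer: ⅐ - 15*√5/7 ≈ -4.6487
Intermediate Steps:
V(O) = O^(3/2)
p(R) = 1/(1 + R)
J = -1 + 15*√5 (J = 3*5^(3/2) - 1 = 3*(5*√5) - 1 = 15*√5 - 1 = -1 + 15*√5 ≈ 32.541)
g(u) = -⅐ (g(u) = -u/(7*u) = -⅐*1 = -⅐)
(p(0)*J)*g(4) = ((-1 + 15*√5)/(1 + 0))*(-⅐) = ((-1 + 15*√5)/1)*(-⅐) = (1*(-1 + 15*√5))*(-⅐) = (-1 + 15*√5)*(-⅐) = ⅐ - 15*√5/7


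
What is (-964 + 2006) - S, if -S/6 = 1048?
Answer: 7330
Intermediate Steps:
S = -6288 (S = -6*1048 = -6288)
(-964 + 2006) - S = (-964 + 2006) - 1*(-6288) = 1042 + 6288 = 7330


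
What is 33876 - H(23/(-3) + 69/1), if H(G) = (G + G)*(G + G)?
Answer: 169460/9 ≈ 18829.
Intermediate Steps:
H(G) = 4*G² (H(G) = (2*G)*(2*G) = 4*G²)
33876 - H(23/(-3) + 69/1) = 33876 - 4*(23/(-3) + 69/1)² = 33876 - 4*(23*(-⅓) + 69*1)² = 33876 - 4*(-23/3 + 69)² = 33876 - 4*(184/3)² = 33876 - 4*33856/9 = 33876 - 1*135424/9 = 33876 - 135424/9 = 169460/9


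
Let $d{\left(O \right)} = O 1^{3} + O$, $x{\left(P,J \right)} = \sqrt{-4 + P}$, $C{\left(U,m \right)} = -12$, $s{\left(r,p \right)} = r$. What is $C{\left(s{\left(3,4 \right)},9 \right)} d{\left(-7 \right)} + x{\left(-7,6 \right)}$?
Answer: $168 + i \sqrt{11} \approx 168.0 + 3.3166 i$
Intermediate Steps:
$d{\left(O \right)} = 2 O$ ($d{\left(O \right)} = O 1 + O = O + O = 2 O$)
$C{\left(s{\left(3,4 \right)},9 \right)} d{\left(-7 \right)} + x{\left(-7,6 \right)} = - 12 \cdot 2 \left(-7\right) + \sqrt{-4 - 7} = \left(-12\right) \left(-14\right) + \sqrt{-11} = 168 + i \sqrt{11}$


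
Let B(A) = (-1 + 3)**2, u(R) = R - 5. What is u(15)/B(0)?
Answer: 5/2 ≈ 2.5000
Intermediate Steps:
u(R) = -5 + R
B(A) = 4 (B(A) = 2**2 = 4)
u(15)/B(0) = (-5 + 15)/4 = 10*(1/4) = 5/2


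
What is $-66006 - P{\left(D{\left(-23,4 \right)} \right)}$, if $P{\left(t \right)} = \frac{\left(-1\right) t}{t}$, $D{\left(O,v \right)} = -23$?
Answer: $-66005$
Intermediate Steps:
$P{\left(t \right)} = -1$
$-66006 - P{\left(D{\left(-23,4 \right)} \right)} = -66006 - -1 = -66006 + 1 = -66005$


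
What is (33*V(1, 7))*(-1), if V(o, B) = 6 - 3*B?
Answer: 495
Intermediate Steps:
(33*V(1, 7))*(-1) = (33*(6 - 3*7))*(-1) = (33*(6 - 21))*(-1) = (33*(-15))*(-1) = -495*(-1) = 495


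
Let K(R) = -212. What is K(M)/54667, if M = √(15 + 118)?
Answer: -212/54667 ≈ -0.0038780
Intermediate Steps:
M = √133 ≈ 11.533
K(M)/54667 = -212/54667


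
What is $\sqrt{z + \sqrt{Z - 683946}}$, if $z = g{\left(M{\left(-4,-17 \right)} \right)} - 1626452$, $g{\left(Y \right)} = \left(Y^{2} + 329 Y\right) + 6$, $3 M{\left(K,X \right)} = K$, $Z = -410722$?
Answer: $\frac{\sqrt{-14641946 + 18 i \sqrt{273667}}}{3} \approx 0.41014 + 1275.5 i$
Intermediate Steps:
$M{\left(K,X \right)} = \frac{K}{3}$
$g{\left(Y \right)} = 6 + Y^{2} + 329 Y$
$z = - \frac{14641946}{9}$ ($z = \left(6 + \left(\frac{1}{3} \left(-4\right)\right)^{2} + 329 \cdot \frac{1}{3} \left(-4\right)\right) - 1626452 = \left(6 + \left(- \frac{4}{3}\right)^{2} + 329 \left(- \frac{4}{3}\right)\right) - 1626452 = \left(6 + \frac{16}{9} - \frac{1316}{3}\right) - 1626452 = - \frac{3878}{9} - 1626452 = - \frac{14641946}{9} \approx -1.6269 \cdot 10^{6}$)
$\sqrt{z + \sqrt{Z - 683946}} = \sqrt{- \frac{14641946}{9} + \sqrt{-410722 - 683946}} = \sqrt{- \frac{14641946}{9} + \sqrt{-1094668}} = \sqrt{- \frac{14641946}{9} + 2 i \sqrt{273667}}$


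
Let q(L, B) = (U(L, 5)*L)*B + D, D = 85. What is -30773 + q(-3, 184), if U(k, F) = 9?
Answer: -35656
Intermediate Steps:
q(L, B) = 85 + 9*B*L (q(L, B) = (9*L)*B + 85 = 9*B*L + 85 = 85 + 9*B*L)
-30773 + q(-3, 184) = -30773 + (85 + 9*184*(-3)) = -30773 + (85 - 4968) = -30773 - 4883 = -35656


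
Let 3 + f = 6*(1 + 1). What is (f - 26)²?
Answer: 289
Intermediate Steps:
f = 9 (f = -3 + 6*(1 + 1) = -3 + 6*2 = -3 + 12 = 9)
(f - 26)² = (9 - 26)² = (-17)² = 289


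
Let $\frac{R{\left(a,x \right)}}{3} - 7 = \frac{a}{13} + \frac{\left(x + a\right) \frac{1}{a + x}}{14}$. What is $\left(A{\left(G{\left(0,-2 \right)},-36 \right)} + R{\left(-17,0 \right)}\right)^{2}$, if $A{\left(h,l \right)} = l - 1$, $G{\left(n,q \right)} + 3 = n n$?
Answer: $\frac{12866569}{33124} \approx 388.44$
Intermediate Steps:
$G{\left(n,q \right)} = -3 + n^{2}$ ($G{\left(n,q \right)} = -3 + n n = -3 + n^{2}$)
$R{\left(a,x \right)} = \frac{297}{14} + \frac{3 a}{13}$ ($R{\left(a,x \right)} = 21 + 3 \left(\frac{a}{13} + \frac{\left(x + a\right) \frac{1}{a + x}}{14}\right) = 21 + 3 \left(a \frac{1}{13} + \frac{a + x}{a + x} \frac{1}{14}\right) = 21 + 3 \left(\frac{a}{13} + 1 \cdot \frac{1}{14}\right) = 21 + 3 \left(\frac{a}{13} + \frac{1}{14}\right) = 21 + 3 \left(\frac{1}{14} + \frac{a}{13}\right) = 21 + \left(\frac{3}{14} + \frac{3 a}{13}\right) = \frac{297}{14} + \frac{3 a}{13}$)
$A{\left(h,l \right)} = -1 + l$
$\left(A{\left(G{\left(0,-2 \right)},-36 \right)} + R{\left(-17,0 \right)}\right)^{2} = \left(\left(-1 - 36\right) + \left(\frac{297}{14} + \frac{3}{13} \left(-17\right)\right)\right)^{2} = \left(-37 + \left(\frac{297}{14} - \frac{51}{13}\right)\right)^{2} = \left(-37 + \frac{3147}{182}\right)^{2} = \left(- \frac{3587}{182}\right)^{2} = \frac{12866569}{33124}$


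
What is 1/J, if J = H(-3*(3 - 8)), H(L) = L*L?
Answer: 1/225 ≈ 0.0044444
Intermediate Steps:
H(L) = L²
J = 225 (J = (-3*(3 - 8))² = (-3*(-5))² = 15² = 225)
1/J = 1/225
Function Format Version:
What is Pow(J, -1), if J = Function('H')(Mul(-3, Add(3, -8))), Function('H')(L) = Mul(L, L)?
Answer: Rational(1, 225) ≈ 0.0044444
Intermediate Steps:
Function('H')(L) = Pow(L, 2)
J = 225 (J = Pow(Mul(-3, Add(3, -8)), 2) = Pow(Mul(-3, -5), 2) = Pow(15, 2) = 225)
Pow(J, -1) = Pow(225, -1) = Rational(1, 225)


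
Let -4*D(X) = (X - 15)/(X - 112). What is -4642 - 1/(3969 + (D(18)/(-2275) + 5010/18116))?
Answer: -10197413836757078/2196771495759 ≈ -4642.0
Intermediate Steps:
D(X) = -(-15 + X)/(4*(-112 + X)) (D(X) = -(X - 15)/(4*(X - 112)) = -(-15 + X)/(4*(-112 + X)))
-4642 - 1/(3969 + (D(18)/(-2275) + 5010/18116)) = -4642 - 1/(3969 + (((15 - 1*18)/(4*(-112 + 18)))/(-2275) + 5010/18116)) = -4642 - 1/(3969 + (((¼)*(15 - 18)/(-94))*(-1/2275) + 5010*(1/18116))) = -4642 - 1/(3969 + (((¼)*(-1/94)*(-3))*(-1/2275) + 2505/9058)) = -4642 - 1/(3969 + ((3/376)*(-1/2275) + 2505/9058)) = -4642 - 1/(3969 + (-3/855400 + 2505/9058)) = -4642 - 1/(3969 + 153053559/553443800) = -4642 - 1/2196771495759/553443800 = -4642 - 1*553443800/2196771495759 = -4642 - 553443800/2196771495759 = -10197413836757078/2196771495759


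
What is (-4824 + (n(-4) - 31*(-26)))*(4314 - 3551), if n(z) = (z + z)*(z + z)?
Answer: -3016902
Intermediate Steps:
n(z) = 4*z² (n(z) = (2*z)*(2*z) = 4*z²)
(-4824 + (n(-4) - 31*(-26)))*(4314 - 3551) = (-4824 + (4*(-4)² - 31*(-26)))*(4314 - 3551) = (-4824 + (4*16 + 806))*763 = (-4824 + (64 + 806))*763 = (-4824 + 870)*763 = -3954*763 = -3016902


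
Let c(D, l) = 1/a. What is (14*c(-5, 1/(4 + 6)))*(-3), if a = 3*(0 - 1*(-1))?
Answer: -14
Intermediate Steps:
a = 3 (a = 3*(0 + 1) = 3*1 = 3)
c(D, l) = 1/3
(14*c(-5, 1/(4 + 6)))*(-3) = (14*(1/3))*(-3) = (14/3)*(-3) = -14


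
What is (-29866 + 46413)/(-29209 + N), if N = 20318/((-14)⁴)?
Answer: -317834776/561036313 ≈ -0.56651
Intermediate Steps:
N = 10159/19208 (N = 20318/38416 = 20318*(1/38416) = 10159/19208 ≈ 0.52889)
(-29866 + 46413)/(-29209 + N) = (-29866 + 46413)/(-29209 + 10159/19208) = 16547/(-561036313/19208) = 16547*(-19208/561036313) = -317834776/561036313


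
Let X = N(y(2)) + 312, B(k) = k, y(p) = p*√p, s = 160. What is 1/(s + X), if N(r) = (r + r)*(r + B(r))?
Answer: 1/504 ≈ 0.0019841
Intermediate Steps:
y(p) = p^(3/2)
N(r) = 4*r² (N(r) = (r + r)*(r + r) = (2*r)*(2*r) = 4*r²)
X = 344 (X = 4*(2^(3/2))² + 312 = 4*(2*√2)² + 312 = 4*8 + 312 = 32 + 312 = 344)
1/(s + X) = 1/(160 + 344) = 1/504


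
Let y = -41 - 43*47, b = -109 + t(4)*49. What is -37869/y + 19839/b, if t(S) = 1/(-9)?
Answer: -82291773/530965 ≈ -154.99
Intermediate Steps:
t(S) = -1/9
b = -1030/9 (b = -109 - 1/9*49 = -109 - 49/9 = -1030/9 ≈ -114.44)
y = -2062 (y = -41 - 2021 = -2062)
-37869/y + 19839/b = -37869/(-2062) + 19839/(-1030/9) = -37869*(-1/2062) + 19839*(-9/1030) = 37869/2062 - 178551/1030 = -82291773/530965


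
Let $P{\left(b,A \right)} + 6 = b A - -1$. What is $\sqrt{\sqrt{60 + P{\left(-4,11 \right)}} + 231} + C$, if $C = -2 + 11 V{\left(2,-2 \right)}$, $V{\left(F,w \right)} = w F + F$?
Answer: $-24 + \sqrt{231 + \sqrt{11}} \approx -8.6926$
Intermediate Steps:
$P{\left(b,A \right)} = -5 + A b$ ($P{\left(b,A \right)} = -6 + \left(b A - -1\right) = -6 + \left(A b + 1\right) = -6 + \left(1 + A b\right) = -5 + A b$)
$V{\left(F,w \right)} = F + F w$ ($V{\left(F,w \right)} = F w + F = F + F w$)
$C = -24$ ($C = -2 + 11 \cdot 2 \left(1 - 2\right) = -2 + 11 \cdot 2 \left(-1\right) = -2 + 11 \left(-2\right) = -2 - 22 = -24$)
$\sqrt{\sqrt{60 + P{\left(-4,11 \right)}} + 231} + C = \sqrt{\sqrt{60 + \left(-5 + 11 \left(-4\right)\right)} + 231} - 24 = \sqrt{\sqrt{60 - 49} + 231} - 24 = \sqrt{\sqrt{11} + 231} - 24 = \sqrt{231 + \sqrt{11}} - 24 = -24 + \sqrt{231 + \sqrt{11}}$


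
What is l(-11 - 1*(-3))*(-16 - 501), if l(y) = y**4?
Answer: -2117632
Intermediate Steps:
l(-11 - 1*(-3))*(-16 - 501) = (-11 - 1*(-3))**4*(-16 - 501) = (-11 + 3)**4*(-517) = (-8)**4*(-517) = 4096*(-517) = -2117632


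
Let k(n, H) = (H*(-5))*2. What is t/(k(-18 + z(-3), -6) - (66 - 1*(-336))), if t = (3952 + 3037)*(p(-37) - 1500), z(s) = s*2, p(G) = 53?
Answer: 10113083/342 ≈ 29570.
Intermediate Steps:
z(s) = 2*s
k(n, H) = -10*H (k(n, H) = -5*H*2 = -10*H)
t = -10113083 (t = (3952 + 3037)*(53 - 1500) = 6989*(-1447) = -10113083)
t/(k(-18 + z(-3), -6) - (66 - 1*(-336))) = -10113083/(-10*(-6) - (66 - 1*(-336))) = -10113083/(60 - (66 + 336)) = -10113083/(60 - 1*402) = -10113083/(60 - 402) = -10113083/(-342) = -10113083*(-1/342) = 10113083/342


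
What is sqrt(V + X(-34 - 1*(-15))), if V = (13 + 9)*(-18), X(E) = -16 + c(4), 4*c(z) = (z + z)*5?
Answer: I*sqrt(402) ≈ 20.05*I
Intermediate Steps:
c(z) = 5*z/2 (c(z) = ((z + z)*5)/4 = ((2*z)*5)/4 = (10*z)/4 = 5*z/2)
X(E) = -6 (X(E) = -16 + (5/2)*4 = -16 + 10 = -6)
V = -396 (V = 22*(-18) = -396)
sqrt(V + X(-34 - 1*(-15))) = sqrt(-396 - 6) = sqrt(-402) = I*sqrt(402)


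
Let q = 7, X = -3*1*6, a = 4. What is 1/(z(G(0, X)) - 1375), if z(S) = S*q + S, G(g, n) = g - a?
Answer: -1/1407 ≈ -0.00071073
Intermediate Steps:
X = -18 (X = -3*6 = -18)
G(g, n) = -4 + g (G(g, n) = g - 1*4 = g - 4 = -4 + g)
z(S) = 8*S (z(S) = S*7 + S = 7*S + S = 8*S)
1/(z(G(0, X)) - 1375) = 1/(8*(-4 + 0) - 1375) = 1/(8*(-4) - 1375) = 1/(-32 - 1375) = 1/(-1407) = -1/1407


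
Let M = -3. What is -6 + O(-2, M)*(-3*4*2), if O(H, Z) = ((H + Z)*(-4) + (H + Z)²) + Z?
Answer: -1014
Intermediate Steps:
O(H, Z) = (H + Z)² - 4*H - 3*Z (O(H, Z) = ((-4*H - 4*Z) + (H + Z)²) + Z = ((H + Z)² - 4*H - 4*Z) + Z = (H + Z)² - 4*H - 3*Z)
-6 + O(-2, M)*(-3*4*2) = -6 + ((-2 - 3)² - 4*(-2) - 3*(-3))*(-3*4*2) = -6 + ((-5)² + 8 + 9)*(-12*2) = -6 + (25 + 8 + 9)*(-24) = -6 + 42*(-24) = -6 - 1008 = -1014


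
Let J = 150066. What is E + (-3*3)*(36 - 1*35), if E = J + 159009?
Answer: 309066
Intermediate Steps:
E = 309075 (E = 150066 + 159009 = 309075)
E + (-3*3)*(36 - 1*35) = 309075 + (-3*3)*(36 - 1*35) = 309075 - 9*(36 - 35) = 309075 - 9*1 = 309075 - 9 = 309066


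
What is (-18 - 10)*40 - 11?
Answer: -1131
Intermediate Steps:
(-18 - 10)*40 - 11 = -28*40 - 11 = -1120 - 11 = -1131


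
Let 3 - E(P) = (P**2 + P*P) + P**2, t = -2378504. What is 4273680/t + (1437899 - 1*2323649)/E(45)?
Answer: 43350211105/300880756 ≈ 144.08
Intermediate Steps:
E(P) = 3 - 3*P**2 (E(P) = 3 - ((P**2 + P*P) + P**2) = 3 - ((P**2 + P**2) + P**2) = 3 - (2*P**2 + P**2) = 3 - 3*P**2)
4273680/t + (1437899 - 1*2323649)/E(45) = 4273680/(-2378504) + (1437899 - 1*2323649)/(3 - 3*45**2) = 4273680*(-1/2378504) + (1437899 - 2323649)/(3 - 3*2025) = -534210/297313 - 885750/(3 - 6075) = -534210/297313 - 885750/(-6072) = -534210/297313 - 885750*(-1/6072) = -534210/297313 + 147625/1012 = 43350211105/300880756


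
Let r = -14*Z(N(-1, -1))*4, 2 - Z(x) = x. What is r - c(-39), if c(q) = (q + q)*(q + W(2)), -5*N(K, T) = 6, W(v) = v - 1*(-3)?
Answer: -14156/5 ≈ -2831.2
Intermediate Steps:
W(v) = 3 + v (W(v) = v + 3 = 3 + v)
N(K, T) = -6/5 (N(K, T) = -⅕*6 = -6/5)
Z(x) = 2 - x
c(q) = 2*q*(5 + q) (c(q) = (q + q)*(q + (3 + 2)) = (2*q)*(q + 5) = (2*q)*(5 + q) = 2*q*(5 + q))
r = -896/5 (r = -14*(2 - 1*(-6/5))*4 = -14*(2 + 6/5)*4 = -14*16/5*4 = -224/5*4 = -896/5 ≈ -179.20)
r - c(-39) = -896/5 - 2*(-39)*(5 - 39) = -896/5 - 2*(-39)*(-34) = -896/5 - 1*2652 = -896/5 - 2652 = -14156/5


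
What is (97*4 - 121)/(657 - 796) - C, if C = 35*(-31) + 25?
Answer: 147073/139 ≈ 1058.1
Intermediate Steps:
C = -1060 (C = -1085 + 25 = -1060)
(97*4 - 121)/(657 - 796) - C = (97*4 - 121)/(657 - 796) - 1*(-1060) = (388 - 121)/(-139) + 1060 = 267*(-1/139) + 1060 = -267/139 + 1060 = 147073/139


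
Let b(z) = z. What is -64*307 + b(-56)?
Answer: -19704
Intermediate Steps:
-64*307 + b(-56) = -64*307 - 56 = -19648 - 56 = -19704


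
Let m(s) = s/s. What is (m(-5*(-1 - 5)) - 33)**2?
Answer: 1024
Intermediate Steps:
m(s) = 1
(m(-5*(-1 - 5)) - 33)**2 = (1 - 33)**2 = (-32)**2 = 1024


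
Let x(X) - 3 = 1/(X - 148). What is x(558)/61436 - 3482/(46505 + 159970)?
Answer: -17490618319/1040169844200 ≈ -0.016815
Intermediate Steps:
x(X) = 3 + 1/(-148 + X) (x(X) = 3 + 1/(X - 148) = 3 + 1/(-148 + X))
x(558)/61436 - 3482/(46505 + 159970) = ((-443 + 3*558)/(-148 + 558))/61436 - 3482/(46505 + 159970) = ((-443 + 1674)/410)*(1/61436) - 3482/206475 = ((1/410)*1231)*(1/61436) - 3482*1/206475 = (1231/410)*(1/61436) - 3482/206475 = 1231/25188760 - 3482/206475 = -17490618319/1040169844200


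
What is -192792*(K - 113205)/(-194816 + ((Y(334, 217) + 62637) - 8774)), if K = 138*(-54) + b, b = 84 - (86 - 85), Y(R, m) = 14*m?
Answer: -23245702608/137915 ≈ -1.6855e+5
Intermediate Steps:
b = 83 (b = 84 - 1*1 = 84 - 1 = 83)
K = -7369 (K = 138*(-54) + 83 = -7452 + 83 = -7369)
-192792*(K - 113205)/(-194816 + ((Y(334, 217) + 62637) - 8774)) = -192792*(-7369 - 113205)/(-194816 + ((14*217 + 62637) - 8774)) = -192792*(-120574/(-194816 + ((3038 + 62637) - 8774))) = -192792*(-120574/(-194816 + (65675 - 8774))) = -192792*(-120574/(-194816 + 56901)) = -192792/((-137915*(-1/120574))) = -192792/137915/120574 = -192792*120574/137915 = -23245702608/137915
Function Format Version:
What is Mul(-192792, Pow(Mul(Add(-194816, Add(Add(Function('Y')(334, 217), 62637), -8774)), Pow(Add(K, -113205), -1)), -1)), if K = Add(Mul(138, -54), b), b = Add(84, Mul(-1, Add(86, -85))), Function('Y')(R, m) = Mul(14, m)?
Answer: Rational(-23245702608, 137915) ≈ -1.6855e+5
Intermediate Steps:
b = 83 (b = Add(84, Mul(-1, 1)) = Add(84, -1) = 83)
K = -7369 (K = Add(Mul(138, -54), 83) = Add(-7452, 83) = -7369)
Mul(-192792, Pow(Mul(Add(-194816, Add(Add(Function('Y')(334, 217), 62637), -8774)), Pow(Add(K, -113205), -1)), -1)) = Mul(-192792, Pow(Mul(Add(-194816, Add(Add(Mul(14, 217), 62637), -8774)), Pow(Add(-7369, -113205), -1)), -1)) = Mul(-192792, Pow(Mul(Add(-194816, Add(Add(3038, 62637), -8774)), Pow(-120574, -1)), -1)) = Mul(-192792, Pow(Mul(Add(-194816, Add(65675, -8774)), Rational(-1, 120574)), -1)) = Mul(-192792, Pow(Mul(Add(-194816, 56901), Rational(-1, 120574)), -1)) = Mul(-192792, Pow(Mul(-137915, Rational(-1, 120574)), -1)) = Mul(-192792, Pow(Rational(137915, 120574), -1)) = Mul(-192792, Rational(120574, 137915)) = Rational(-23245702608, 137915)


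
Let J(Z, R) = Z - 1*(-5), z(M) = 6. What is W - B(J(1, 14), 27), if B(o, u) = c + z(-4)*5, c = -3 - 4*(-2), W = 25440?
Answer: 25405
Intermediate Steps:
J(Z, R) = 5 + Z (J(Z, R) = Z + 5 = 5 + Z)
c = 5 (c = -3 - 2*(-4) = -3 + 8 = 5)
B(o, u) = 35 (B(o, u) = 5 + 6*5 = 5 + 30 = 35)
W - B(J(1, 14), 27) = 25440 - 1*35 = 25440 - 35 = 25405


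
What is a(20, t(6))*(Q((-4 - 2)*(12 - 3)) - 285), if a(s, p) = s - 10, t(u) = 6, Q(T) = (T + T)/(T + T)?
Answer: -2840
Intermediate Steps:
Q(T) = 1 (Q(T) = (2*T)/((2*T)) = (2*T)*(1/(2*T)) = 1)
a(s, p) = -10 + s
a(20, t(6))*(Q((-4 - 2)*(12 - 3)) - 285) = (-10 + 20)*(1 - 285) = 10*(-284) = -2840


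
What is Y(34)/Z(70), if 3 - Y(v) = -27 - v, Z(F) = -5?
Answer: -64/5 ≈ -12.800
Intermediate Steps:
Y(v) = 30 + v (Y(v) = 3 - (-27 - v) = 3 + (27 + v) = 30 + v)
Y(34)/Z(70) = (30 + 34)/(-5) = 64*(-1/5) = -64/5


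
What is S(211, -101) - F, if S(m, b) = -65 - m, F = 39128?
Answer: -39404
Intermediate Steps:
S(211, -101) - F = (-65 - 1*211) - 1*39128 = (-65 - 211) - 39128 = -276 - 39128 = -39404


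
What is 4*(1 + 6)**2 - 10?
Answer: 186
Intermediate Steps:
4*(1 + 6)**2 - 10 = 4*7**2 - 10 = 4*49 - 10 = 196 - 10 = 186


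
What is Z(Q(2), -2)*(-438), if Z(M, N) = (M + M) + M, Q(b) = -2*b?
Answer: 5256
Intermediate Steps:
Z(M, N) = 3*M (Z(M, N) = 2*M + M = 3*M)
Z(Q(2), -2)*(-438) = (3*(-2*2))*(-438) = (3*(-4))*(-438) = -12*(-438) = 5256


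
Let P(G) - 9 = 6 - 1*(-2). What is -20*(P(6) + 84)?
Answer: -2020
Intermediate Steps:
P(G) = 17 (P(G) = 9 + (6 - 1*(-2)) = 9 + (6 + 2) = 9 + 8 = 17)
-20*(P(6) + 84) = -20*(17 + 84) = -20*101 = -2020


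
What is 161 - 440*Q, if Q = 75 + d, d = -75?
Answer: 161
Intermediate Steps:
Q = 0 (Q = 75 - 75 = 0)
161 - 440*Q = 161 - 440*0 = 161 + 0 = 161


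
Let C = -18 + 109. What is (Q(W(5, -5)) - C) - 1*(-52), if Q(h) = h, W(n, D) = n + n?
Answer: -29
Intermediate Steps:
W(n, D) = 2*n
C = 91
(Q(W(5, -5)) - C) - 1*(-52) = (2*5 - 1*91) - 1*(-52) = (10 - 91) + 52 = -81 + 52 = -29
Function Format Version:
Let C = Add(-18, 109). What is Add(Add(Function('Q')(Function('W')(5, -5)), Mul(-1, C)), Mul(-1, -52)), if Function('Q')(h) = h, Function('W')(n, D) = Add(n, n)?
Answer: -29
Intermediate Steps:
Function('W')(n, D) = Mul(2, n)
C = 91
Add(Add(Function('Q')(Function('W')(5, -5)), Mul(-1, C)), Mul(-1, -52)) = Add(Add(Mul(2, 5), Mul(-1, 91)), Mul(-1, -52)) = Add(Add(10, -91), 52) = Add(-81, 52) = -29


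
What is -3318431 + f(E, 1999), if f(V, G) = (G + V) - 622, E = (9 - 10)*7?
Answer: -3317061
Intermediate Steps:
E = -7 (E = -1*7 = -7)
f(V, G) = -622 + G + V
-3318431 + f(E, 1999) = -3318431 + (-622 + 1999 - 7) = -3318431 + 1370 = -3317061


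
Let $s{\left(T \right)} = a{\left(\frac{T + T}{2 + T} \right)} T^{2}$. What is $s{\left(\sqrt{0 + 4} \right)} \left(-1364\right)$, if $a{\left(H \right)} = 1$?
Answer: $-5456$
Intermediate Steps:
$s{\left(T \right)} = T^{2}$ ($s{\left(T \right)} = 1 T^{2} = T^{2}$)
$s{\left(\sqrt{0 + 4} \right)} \left(-1364\right) = \left(\sqrt{0 + 4}\right)^{2} \left(-1364\right) = \left(\sqrt{4}\right)^{2} \left(-1364\right) = 2^{2} \left(-1364\right) = 4 \left(-1364\right) = -5456$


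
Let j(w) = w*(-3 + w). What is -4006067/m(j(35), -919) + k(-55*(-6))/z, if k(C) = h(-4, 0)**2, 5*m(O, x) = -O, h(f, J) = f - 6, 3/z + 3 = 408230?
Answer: 9156303001/672 ≈ 1.3625e+7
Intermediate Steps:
z = 3/408227 (z = 3/(-3 + 408230) = 3/408227 ≈ 7.3489e-6)
h(f, J) = -6 + f
m(O, x) = -O/5 (m(O, x) = (-O)/5 = -O/5)
k(C) = 100 (k(C) = (-6 - 4)**2 = (-10)**2 = 100)
-4006067/m(j(35), -919) + k(-55*(-6))/z = -4006067*(-1/(7*(-3 + 35))) + 100/(3/408227) = -4006067/((-7*32)) + 100*(408227/3) = -4006067/((-1/5*1120)) + 40822700/3 = -4006067/(-224) + 40822700/3 = -4006067*(-1/224) + 40822700/3 = 4006067/224 + 40822700/3 = 9156303001/672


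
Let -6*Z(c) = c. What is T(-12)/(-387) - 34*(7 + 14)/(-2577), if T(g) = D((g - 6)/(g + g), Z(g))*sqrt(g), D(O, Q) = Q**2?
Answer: 238/859 - 8*I*sqrt(3)/387 ≈ 0.27707 - 0.035805*I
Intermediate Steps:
Z(c) = -c/6
T(g) = g**(5/2)/36 (T(g) = (-g/6)**2*sqrt(g) = (g**2/36)*sqrt(g) = g**(5/2)/36)
T(-12)/(-387) - 34*(7 + 14)/(-2577) = ((-12)**(5/2)/36)/(-387) - 34*(7 + 14)/(-2577) = ((288*I*sqrt(3))/36)*(-1/387) - 34*21*(-1/2577) = (8*I*sqrt(3))*(-1/387) - 714*(-1/2577) = -8*I*sqrt(3)/387 + 238/859 = 238/859 - 8*I*sqrt(3)/387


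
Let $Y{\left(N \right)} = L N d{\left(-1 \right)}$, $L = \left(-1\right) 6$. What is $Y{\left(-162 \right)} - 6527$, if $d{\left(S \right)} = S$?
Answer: $-7499$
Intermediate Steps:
$L = -6$
$Y{\left(N \right)} = 6 N$ ($Y{\left(N \right)} = - 6 N \left(-1\right) = 6 N$)
$Y{\left(-162 \right)} - 6527 = 6 \left(-162\right) - 6527 = -972 - 6527 = -7499$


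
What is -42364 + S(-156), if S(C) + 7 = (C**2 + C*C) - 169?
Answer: 6132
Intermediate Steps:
S(C) = -176 + 2*C**2 (S(C) = -7 + ((C**2 + C*C) - 169) = -7 + ((C**2 + C**2) - 169) = -7 + (2*C**2 - 169) = -7 + (-169 + 2*C**2) = -176 + 2*C**2)
-42364 + S(-156) = -42364 + (-176 + 2*(-156)**2) = -42364 + (-176 + 2*24336) = -42364 + (-176 + 48672) = -42364 + 48496 = 6132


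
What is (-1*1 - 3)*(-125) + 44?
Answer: 544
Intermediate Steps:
(-1*1 - 3)*(-125) + 44 = (-1 - 3)*(-125) + 44 = -4*(-125) + 44 = 500 + 44 = 544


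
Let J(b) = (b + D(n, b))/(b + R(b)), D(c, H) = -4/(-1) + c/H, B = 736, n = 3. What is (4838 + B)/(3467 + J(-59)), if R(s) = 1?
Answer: 109622/68203 ≈ 1.6073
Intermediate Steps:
D(c, H) = 4 + c/H (D(c, H) = -4*(-1) + c/H = 4 + c/H)
J(b) = (4 + b + 3/b)/(1 + b) (J(b) = (b + (4 + 3/b))/(b + 1) = (4 + b + 3/b)/(1 + b))
(4838 + B)/(3467 + J(-59)) = (4838 + 736)/(3467 + (3 - 59)/(-59)) = 5574/(3467 - 1/59*(-56)) = 5574/(3467 + 56/59) = 5574/(204609/59) = 5574*(59/204609) = 109622/68203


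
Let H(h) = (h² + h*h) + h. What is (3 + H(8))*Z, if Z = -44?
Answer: -6116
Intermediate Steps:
H(h) = h + 2*h² (H(h) = (h² + h²) + h = 2*h² + h = h + 2*h²)
(3 + H(8))*Z = (3 + 8*(1 + 2*8))*(-44) = (3 + 8*(1 + 16))*(-44) = (3 + 8*17)*(-44) = (3 + 136)*(-44) = 139*(-44) = -6116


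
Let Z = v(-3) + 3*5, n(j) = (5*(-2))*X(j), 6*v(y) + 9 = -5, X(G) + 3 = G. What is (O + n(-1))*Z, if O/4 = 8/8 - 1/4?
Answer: 1634/3 ≈ 544.67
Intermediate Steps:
X(G) = -3 + G
v(y) = -7/3 (v(y) = -3/2 + (1/6)*(-5) = -3/2 - 5/6 = -7/3)
O = 3 (O = 4*(8/8 - 1/4) = 4*(8*(1/8) - 1*1/4) = 4*(1 - 1/4) = 4*(3/4) = 3)
n(j) = 30 - 10*j (n(j) = (5*(-2))*(-3 + j) = -10*(-3 + j) = 30 - 10*j)
Z = 38/3 (Z = -7/3 + 3*5 = -7/3 + 15 = 38/3 ≈ 12.667)
(O + n(-1))*Z = (3 + (30 - 10*(-1)))*(38/3) = (3 + (30 + 10))*(38/3) = (3 + 40)*(38/3) = 43*(38/3) = 1634/3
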